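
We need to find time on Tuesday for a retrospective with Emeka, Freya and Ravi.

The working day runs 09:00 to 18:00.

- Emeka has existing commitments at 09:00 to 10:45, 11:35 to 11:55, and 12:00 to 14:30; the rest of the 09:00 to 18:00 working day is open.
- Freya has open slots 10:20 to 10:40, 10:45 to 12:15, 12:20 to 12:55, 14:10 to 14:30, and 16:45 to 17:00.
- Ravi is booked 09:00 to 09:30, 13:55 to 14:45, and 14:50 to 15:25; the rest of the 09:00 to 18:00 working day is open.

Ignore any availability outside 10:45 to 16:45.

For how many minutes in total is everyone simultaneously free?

Emeka free within 09:00–18:00: 10:45–11:35, 11:55–12:00, 14:30–18:00.
Ravi free within 09:00–18:00: 09:30–13:55, 14:45–14:50, 15:25–18:00.
Emeka ∩ Freya: 10:45–11:35, 11:55–12:00, 16:45–17:00.
Emeka ∩ Freya ∩ Ravi: 10:45–11:35, 11:55–12:00, 16:45–17:00.
Restricted to 10:45–16:45: 10:45–11:35, 11:55–12:00.
Total common minutes: 50 + 5 = 55.

55 minutes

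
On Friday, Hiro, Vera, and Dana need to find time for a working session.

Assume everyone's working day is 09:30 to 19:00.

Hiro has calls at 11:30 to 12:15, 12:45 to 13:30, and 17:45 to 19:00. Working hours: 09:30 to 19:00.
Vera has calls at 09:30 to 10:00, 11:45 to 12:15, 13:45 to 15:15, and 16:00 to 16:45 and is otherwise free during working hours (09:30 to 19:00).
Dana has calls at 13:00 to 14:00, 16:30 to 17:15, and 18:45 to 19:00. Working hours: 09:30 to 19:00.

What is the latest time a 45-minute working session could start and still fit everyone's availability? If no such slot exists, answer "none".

Hiro free within 09:30–19:00: 09:30–11:30, 12:15–12:45, 13:30–17:45.
Vera free within 09:30–19:00: 10:00–11:45, 12:15–13:45, 15:15–16:00, 16:45–19:00.
Dana free within 09:30–19:00: 09:30–13:00, 14:00–16:30, 17:15–18:45.
Hiro ∩ Vera: 10:00–11:30, 12:15–12:45, 13:30–13:45, 15:15–16:00, 16:45–17:45.
Hiro ∩ Vera ∩ Dana: 10:00–11:30, 12:15–12:45, 15:15–16:00, 17:15–17:45.
Windows ≥ 45 min: 10:00–11:30, 15:15–16:00.
Latest start in the last window 15:15–16:00 is 16:00 − 45 min = 15:15.

15:15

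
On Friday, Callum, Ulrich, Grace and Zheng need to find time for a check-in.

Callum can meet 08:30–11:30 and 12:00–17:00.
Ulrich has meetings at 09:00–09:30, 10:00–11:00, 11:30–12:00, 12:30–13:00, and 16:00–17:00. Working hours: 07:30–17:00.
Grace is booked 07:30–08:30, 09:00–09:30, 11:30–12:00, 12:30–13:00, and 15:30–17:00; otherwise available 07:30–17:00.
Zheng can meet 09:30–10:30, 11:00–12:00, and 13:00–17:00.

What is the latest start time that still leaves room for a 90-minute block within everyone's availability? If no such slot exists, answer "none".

14:00

Ulrich free within 07:30–17:00: 07:30–09:00, 09:30–10:00, 11:00–11:30, 12:00–12:30, 13:00–16:00.
Grace free within 07:30–17:00: 08:30–09:00, 09:30–11:30, 12:00–12:30, 13:00–15:30.
Callum ∩ Ulrich: 08:30–09:00, 09:30–10:00, 11:00–11:30, 12:00–12:30, 13:00–16:00.
Callum ∩ Ulrich ∩ Grace: 08:30–09:00, 09:30–10:00, 11:00–11:30, 12:00–12:30, 13:00–15:30.
Callum ∩ Ulrich ∩ Grace ∩ Zheng: 09:30–10:00, 11:00–11:30, 13:00–15:30.
Windows ≥ 90 min: 13:00–15:30.
Latest start in the last window 13:00–15:30 is 15:30 − 90 min = 14:00.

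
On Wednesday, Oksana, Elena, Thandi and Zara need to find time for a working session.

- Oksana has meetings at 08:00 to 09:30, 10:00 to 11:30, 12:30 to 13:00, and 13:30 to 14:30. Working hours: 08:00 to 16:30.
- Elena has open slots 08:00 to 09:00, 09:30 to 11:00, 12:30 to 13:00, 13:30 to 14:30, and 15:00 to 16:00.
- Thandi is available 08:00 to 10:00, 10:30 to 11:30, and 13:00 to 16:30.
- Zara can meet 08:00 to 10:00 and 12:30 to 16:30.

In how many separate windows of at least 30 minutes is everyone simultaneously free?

Oksana free within 08:00–16:30: 09:30–10:00, 11:30–12:30, 13:00–13:30, 14:30–16:30.
Oksana ∩ Elena: 09:30–10:00, 15:00–16:00.
Oksana ∩ Elena ∩ Thandi: 09:30–10:00, 15:00–16:00.
Oksana ∩ Elena ∩ Thandi ∩ Zara: 09:30–10:00, 15:00–16:00.
Windows ≥ 30 min: 09:30–10:00, 15:00–16:00.
That's 2 windows.

2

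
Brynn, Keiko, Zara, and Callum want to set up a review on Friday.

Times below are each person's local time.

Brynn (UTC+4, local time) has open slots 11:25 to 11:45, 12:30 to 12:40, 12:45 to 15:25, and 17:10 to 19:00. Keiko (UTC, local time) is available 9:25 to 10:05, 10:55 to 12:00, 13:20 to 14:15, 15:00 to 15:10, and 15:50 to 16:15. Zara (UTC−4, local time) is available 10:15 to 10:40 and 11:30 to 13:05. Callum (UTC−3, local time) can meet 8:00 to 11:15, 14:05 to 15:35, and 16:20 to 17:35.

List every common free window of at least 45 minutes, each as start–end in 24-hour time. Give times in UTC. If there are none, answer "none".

Brynn → UTC: 07:25–07:45, 08:30–08:40, 08:45–11:25, 13:10–15:00.
Keiko → UTC: 09:25–10:05, 10:55–12:00, 13:20–14:15, 15:00–15:10, 15:50–16:15.
Zara → UTC: 14:15–14:40, 15:30–17:05.
Callum → UTC: 11:00–14:15, 17:05–18:35, 19:20–20:35.
Brynn ∩ Keiko: 09:25–10:05, 10:55–11:25, 13:20–14:15.
Brynn ∩ Keiko ∩ Zara: (none).
Brynn ∩ Keiko ∩ Zara ∩ Callum: (none).
Windows ≥ 45 min: (none).

none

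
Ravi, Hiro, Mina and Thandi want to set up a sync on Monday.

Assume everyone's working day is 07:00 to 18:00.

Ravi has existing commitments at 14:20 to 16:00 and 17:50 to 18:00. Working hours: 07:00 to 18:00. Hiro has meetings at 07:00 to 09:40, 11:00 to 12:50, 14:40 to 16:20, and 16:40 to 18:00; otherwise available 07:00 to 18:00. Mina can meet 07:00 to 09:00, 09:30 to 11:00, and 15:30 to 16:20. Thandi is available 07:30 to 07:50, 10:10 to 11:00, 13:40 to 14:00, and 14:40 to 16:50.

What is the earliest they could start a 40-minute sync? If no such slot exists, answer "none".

10:10

Ravi free within 07:00–18:00: 07:00–14:20, 16:00–17:50.
Hiro free within 07:00–18:00: 09:40–11:00, 12:50–14:40, 16:20–16:40.
Ravi ∩ Hiro: 09:40–11:00, 12:50–14:20, 16:20–16:40.
Ravi ∩ Hiro ∩ Mina: 09:40–11:00.
Ravi ∩ Hiro ∩ Mina ∩ Thandi: 10:10–11:00.
Windows ≥ 40 min: 10:10–11:00.
Earliest such window starts at 10:10.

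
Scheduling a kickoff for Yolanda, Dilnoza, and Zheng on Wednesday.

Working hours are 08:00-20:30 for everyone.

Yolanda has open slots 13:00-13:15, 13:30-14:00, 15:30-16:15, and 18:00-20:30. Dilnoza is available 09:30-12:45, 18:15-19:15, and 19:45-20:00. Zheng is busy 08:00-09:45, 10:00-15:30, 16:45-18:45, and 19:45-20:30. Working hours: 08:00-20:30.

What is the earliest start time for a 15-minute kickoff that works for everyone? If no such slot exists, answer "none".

18:45

Zheng free within 08:00–20:30: 09:45–10:00, 15:30–16:45, 18:45–19:45.
Yolanda ∩ Dilnoza: 18:15–19:15, 19:45–20:00.
Yolanda ∩ Dilnoza ∩ Zheng: 18:45–19:15.
Windows ≥ 15 min: 18:45–19:15.
Earliest such window starts at 18:45.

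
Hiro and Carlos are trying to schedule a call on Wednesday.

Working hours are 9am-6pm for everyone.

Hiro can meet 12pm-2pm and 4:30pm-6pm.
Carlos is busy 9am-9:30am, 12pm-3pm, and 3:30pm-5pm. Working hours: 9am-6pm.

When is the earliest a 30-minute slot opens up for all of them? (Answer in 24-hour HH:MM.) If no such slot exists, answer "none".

17:00

Carlos free within 09:00–18:00: 09:30–12:00, 15:00–15:30, 17:00–18:00.
Hiro ∩ Carlos: 17:00–18:00.
Windows ≥ 30 min: 17:00–18:00.
Earliest such window starts at 17:00.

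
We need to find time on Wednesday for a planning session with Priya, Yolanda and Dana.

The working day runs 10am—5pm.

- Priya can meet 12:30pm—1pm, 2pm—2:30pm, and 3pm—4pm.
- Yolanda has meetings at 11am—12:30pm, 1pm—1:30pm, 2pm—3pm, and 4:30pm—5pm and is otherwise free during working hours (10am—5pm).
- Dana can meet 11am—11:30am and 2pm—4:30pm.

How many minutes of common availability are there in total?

Yolanda free within 10:00–17:00: 10:00–11:00, 12:30–13:00, 13:30–14:00, 15:00–16:30.
Priya ∩ Yolanda: 12:30–13:00, 15:00–16:00.
Priya ∩ Yolanda ∩ Dana: 15:00–16:00.
Total common minutes: 60.

60 minutes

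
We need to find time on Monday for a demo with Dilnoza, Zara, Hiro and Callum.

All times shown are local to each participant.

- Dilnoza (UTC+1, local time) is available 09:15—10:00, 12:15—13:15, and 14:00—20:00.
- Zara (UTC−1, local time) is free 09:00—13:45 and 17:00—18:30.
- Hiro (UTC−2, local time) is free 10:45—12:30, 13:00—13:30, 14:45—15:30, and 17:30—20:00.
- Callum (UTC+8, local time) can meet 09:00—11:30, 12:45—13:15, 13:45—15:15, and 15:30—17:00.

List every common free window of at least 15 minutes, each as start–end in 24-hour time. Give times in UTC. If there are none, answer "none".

Dilnoza → UTC: 08:15–09:00, 11:15–12:15, 13:00–19:00.
Zara → UTC: 10:00–14:45, 18:00–19:30.
Hiro → UTC: 12:45–14:30, 15:00–15:30, 16:45–17:30, 19:30–22:00.
Callum → UTC: 01:00–03:30, 04:45–05:15, 05:45–07:15, 07:30–09:00.
Dilnoza ∩ Zara: 11:15–12:15, 13:00–14:45, 18:00–19:00.
Dilnoza ∩ Zara ∩ Hiro: 13:00–14:30.
Dilnoza ∩ Zara ∩ Hiro ∩ Callum: (none).
Windows ≥ 15 min: (none).

none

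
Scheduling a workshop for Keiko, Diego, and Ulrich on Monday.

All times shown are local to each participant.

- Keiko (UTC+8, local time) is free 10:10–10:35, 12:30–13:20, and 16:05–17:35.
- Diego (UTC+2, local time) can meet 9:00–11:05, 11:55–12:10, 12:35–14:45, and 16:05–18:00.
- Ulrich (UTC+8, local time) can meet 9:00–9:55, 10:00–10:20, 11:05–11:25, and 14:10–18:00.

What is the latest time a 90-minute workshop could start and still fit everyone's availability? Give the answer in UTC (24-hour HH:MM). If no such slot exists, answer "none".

Keiko → UTC: 02:10–02:35, 04:30–05:20, 08:05–09:35.
Diego → UTC: 07:00–09:05, 09:55–10:10, 10:35–12:45, 14:05–16:00.
Ulrich → UTC: 01:00–01:55, 02:00–02:20, 03:05–03:25, 06:10–10:00.
Keiko ∩ Diego: 08:05–09:05.
Keiko ∩ Diego ∩ Ulrich: 08:05–09:05.
Windows ≥ 90 min: (none).

none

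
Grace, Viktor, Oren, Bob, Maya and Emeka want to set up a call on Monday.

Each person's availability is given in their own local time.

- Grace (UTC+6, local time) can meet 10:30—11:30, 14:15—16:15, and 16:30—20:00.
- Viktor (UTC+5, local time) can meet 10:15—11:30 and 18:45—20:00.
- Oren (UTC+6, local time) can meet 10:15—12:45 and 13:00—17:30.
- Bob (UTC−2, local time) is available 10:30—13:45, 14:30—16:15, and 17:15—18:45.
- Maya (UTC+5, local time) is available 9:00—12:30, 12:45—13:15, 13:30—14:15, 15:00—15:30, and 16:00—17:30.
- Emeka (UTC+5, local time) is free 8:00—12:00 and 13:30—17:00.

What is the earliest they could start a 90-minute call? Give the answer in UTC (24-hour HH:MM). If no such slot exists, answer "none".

Grace → UTC: 04:30–05:30, 08:15–10:15, 10:30–14:00.
Viktor → UTC: 05:15–06:30, 13:45–15:00.
Oren → UTC: 04:15–06:45, 07:00–11:30.
Bob → UTC: 12:30–15:45, 16:30–18:15, 19:15–20:45.
Maya → UTC: 04:00–07:30, 07:45–08:15, 08:30–09:15, 10:00–10:30, 11:00–12:30.
Emeka → UTC: 03:00–07:00, 08:30–12:00.
Grace ∩ Viktor: 05:15–05:30, 13:45–14:00.
Grace ∩ Viktor ∩ Oren: 05:15–05:30.
Grace ∩ Viktor ∩ Oren ∩ Bob: (none).
Grace ∩ Viktor ∩ Oren ∩ Bob ∩ Maya: (none).
Grace ∩ Viktor ∩ Oren ∩ Bob ∩ Maya ∩ Emeka: (none).
Windows ≥ 90 min: (none).

none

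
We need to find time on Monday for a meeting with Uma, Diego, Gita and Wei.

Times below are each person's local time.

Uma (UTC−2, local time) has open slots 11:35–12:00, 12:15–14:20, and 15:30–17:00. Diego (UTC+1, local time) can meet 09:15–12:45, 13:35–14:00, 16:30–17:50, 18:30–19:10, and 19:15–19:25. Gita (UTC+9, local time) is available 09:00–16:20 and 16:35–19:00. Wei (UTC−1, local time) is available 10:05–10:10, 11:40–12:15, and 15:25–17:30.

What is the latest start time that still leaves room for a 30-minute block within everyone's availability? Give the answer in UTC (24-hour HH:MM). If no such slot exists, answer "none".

none

Uma → UTC: 13:35–14:00, 14:15–16:20, 17:30–19:00.
Diego → UTC: 08:15–11:45, 12:35–13:00, 15:30–16:50, 17:30–18:10, 18:15–18:25.
Gita → UTC: 00:00–07:20, 07:35–10:00.
Wei → UTC: 11:05–11:10, 12:40–13:15, 16:25–18:30.
Uma ∩ Diego: 15:30–16:20, 17:30–18:10, 18:15–18:25.
Uma ∩ Diego ∩ Gita: (none).
Uma ∩ Diego ∩ Gita ∩ Wei: (none).
Windows ≥ 30 min: (none).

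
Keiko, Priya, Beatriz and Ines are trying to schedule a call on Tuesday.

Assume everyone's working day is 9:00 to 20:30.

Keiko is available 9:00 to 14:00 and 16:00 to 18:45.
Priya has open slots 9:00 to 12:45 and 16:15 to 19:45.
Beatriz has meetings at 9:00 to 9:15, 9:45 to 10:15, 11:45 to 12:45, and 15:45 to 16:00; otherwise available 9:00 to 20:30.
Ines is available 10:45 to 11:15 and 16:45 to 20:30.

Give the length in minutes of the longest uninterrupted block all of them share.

Beatriz free within 09:00–20:30: 09:15–09:45, 10:15–11:45, 12:45–15:45, 16:00–20:30.
Keiko ∩ Priya: 09:00–12:45, 16:15–18:45.
Keiko ∩ Priya ∩ Beatriz: 09:15–09:45, 10:15–11:45, 16:15–18:45.
Keiko ∩ Priya ∩ Beatriz ∩ Ines: 10:45–11:15, 16:45–18:45.
Common window lengths: 30, 120 min; longest is 120.

120 minutes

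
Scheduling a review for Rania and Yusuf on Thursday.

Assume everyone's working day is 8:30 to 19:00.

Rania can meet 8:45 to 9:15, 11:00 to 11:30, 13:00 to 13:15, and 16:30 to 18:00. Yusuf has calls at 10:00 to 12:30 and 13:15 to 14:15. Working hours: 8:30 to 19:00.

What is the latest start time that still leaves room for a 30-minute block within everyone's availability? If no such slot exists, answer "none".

17:30

Yusuf free within 08:30–19:00: 08:30–10:00, 12:30–13:15, 14:15–19:00.
Rania ∩ Yusuf: 08:45–09:15, 13:00–13:15, 16:30–18:00.
Windows ≥ 30 min: 08:45–09:15, 16:30–18:00.
Latest start in the last window 16:30–18:00 is 18:00 − 30 min = 17:30.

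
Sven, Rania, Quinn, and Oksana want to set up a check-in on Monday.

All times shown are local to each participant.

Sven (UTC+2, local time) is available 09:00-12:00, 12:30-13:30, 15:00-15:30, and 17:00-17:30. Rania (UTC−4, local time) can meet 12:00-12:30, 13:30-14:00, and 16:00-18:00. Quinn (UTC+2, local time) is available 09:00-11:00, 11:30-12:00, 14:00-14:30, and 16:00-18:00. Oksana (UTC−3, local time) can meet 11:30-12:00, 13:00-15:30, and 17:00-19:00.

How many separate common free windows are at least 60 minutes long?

0

Sven → UTC: 07:00–10:00, 10:30–11:30, 13:00–13:30, 15:00–15:30.
Rania → UTC: 16:00–16:30, 17:30–18:00, 20:00–22:00.
Quinn → UTC: 07:00–09:00, 09:30–10:00, 12:00–12:30, 14:00–16:00.
Oksana → UTC: 14:30–15:00, 16:00–18:30, 20:00–22:00.
Sven ∩ Rania: (none).
Sven ∩ Rania ∩ Quinn: (none).
Sven ∩ Rania ∩ Quinn ∩ Oksana: (none).
Windows ≥ 60 min: (none).
That's 0 windows.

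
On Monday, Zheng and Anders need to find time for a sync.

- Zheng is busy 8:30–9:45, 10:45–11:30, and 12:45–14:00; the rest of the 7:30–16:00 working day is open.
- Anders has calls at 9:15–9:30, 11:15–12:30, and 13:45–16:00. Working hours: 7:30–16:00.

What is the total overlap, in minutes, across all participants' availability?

Zheng free within 07:30–16:00: 07:30–08:30, 09:45–10:45, 11:30–12:45, 14:00–16:00.
Anders free within 07:30–16:00: 07:30–09:15, 09:30–11:15, 12:30–13:45.
Zheng ∩ Anders: 07:30–08:30, 09:45–10:45, 12:30–12:45.
Total common minutes: 60 + 60 + 15 = 135.

135 minutes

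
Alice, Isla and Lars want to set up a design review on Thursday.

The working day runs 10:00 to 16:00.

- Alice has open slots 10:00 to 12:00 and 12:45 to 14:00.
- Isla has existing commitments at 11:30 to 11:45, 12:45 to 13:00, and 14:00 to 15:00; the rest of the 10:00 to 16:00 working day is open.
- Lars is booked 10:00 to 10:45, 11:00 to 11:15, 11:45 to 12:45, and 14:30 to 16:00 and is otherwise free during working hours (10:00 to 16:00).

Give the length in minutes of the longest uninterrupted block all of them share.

Isla free within 10:00–16:00: 10:00–11:30, 11:45–12:45, 13:00–14:00, 15:00–16:00.
Lars free within 10:00–16:00: 10:45–11:00, 11:15–11:45, 12:45–14:30.
Alice ∩ Isla: 10:00–11:30, 11:45–12:00, 13:00–14:00.
Alice ∩ Isla ∩ Lars: 10:45–11:00, 11:15–11:30, 13:00–14:00.
Common window lengths: 15, 15, 60 min; longest is 60.

60 minutes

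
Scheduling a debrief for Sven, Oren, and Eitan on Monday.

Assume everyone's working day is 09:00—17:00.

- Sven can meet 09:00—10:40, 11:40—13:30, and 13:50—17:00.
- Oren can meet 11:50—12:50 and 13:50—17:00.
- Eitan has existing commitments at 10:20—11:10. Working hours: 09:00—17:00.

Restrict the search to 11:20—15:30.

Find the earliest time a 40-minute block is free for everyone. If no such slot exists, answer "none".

Eitan free within 09:00–17:00: 09:00–10:20, 11:10–17:00.
Sven ∩ Oren: 11:50–12:50, 13:50–17:00.
Sven ∩ Oren ∩ Eitan: 11:50–12:50, 13:50–17:00.
Restricted to 11:20–15:30: 11:50–12:50, 13:50–15:30.
Windows ≥ 40 min: 11:50–12:50, 13:50–15:30.
Earliest such window starts at 11:50.

11:50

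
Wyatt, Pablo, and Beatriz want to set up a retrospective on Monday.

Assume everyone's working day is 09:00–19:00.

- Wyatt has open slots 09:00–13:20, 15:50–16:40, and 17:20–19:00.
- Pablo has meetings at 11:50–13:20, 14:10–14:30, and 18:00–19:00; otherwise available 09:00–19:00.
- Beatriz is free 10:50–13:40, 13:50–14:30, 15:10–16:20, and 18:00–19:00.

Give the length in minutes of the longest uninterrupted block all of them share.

60 minutes

Pablo free within 09:00–19:00: 09:00–11:50, 13:20–14:10, 14:30–18:00.
Wyatt ∩ Pablo: 09:00–11:50, 15:50–16:40, 17:20–18:00.
Wyatt ∩ Pablo ∩ Beatriz: 10:50–11:50, 15:50–16:20.
Common window lengths: 60, 30 min; longest is 60.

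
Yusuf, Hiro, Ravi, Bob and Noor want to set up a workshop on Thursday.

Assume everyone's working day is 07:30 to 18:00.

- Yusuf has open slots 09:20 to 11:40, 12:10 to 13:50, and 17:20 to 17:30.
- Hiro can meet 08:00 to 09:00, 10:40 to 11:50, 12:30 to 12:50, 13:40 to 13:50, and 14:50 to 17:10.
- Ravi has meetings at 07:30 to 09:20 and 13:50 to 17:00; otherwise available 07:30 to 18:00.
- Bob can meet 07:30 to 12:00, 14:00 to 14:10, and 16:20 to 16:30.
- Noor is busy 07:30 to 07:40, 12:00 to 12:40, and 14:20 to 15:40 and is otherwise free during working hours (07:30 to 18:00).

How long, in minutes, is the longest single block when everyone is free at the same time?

60 minutes

Ravi free within 07:30–18:00: 09:20–13:50, 17:00–18:00.
Noor free within 07:30–18:00: 07:40–12:00, 12:40–14:20, 15:40–18:00.
Yusuf ∩ Hiro: 10:40–11:40, 12:30–12:50, 13:40–13:50.
Yusuf ∩ Hiro ∩ Ravi: 10:40–11:40, 12:30–12:50, 13:40–13:50.
Yusuf ∩ Hiro ∩ Ravi ∩ Bob: 10:40–11:40.
Yusuf ∩ Hiro ∩ Ravi ∩ Bob ∩ Noor: 10:40–11:40.
Single common window of 60 minutes.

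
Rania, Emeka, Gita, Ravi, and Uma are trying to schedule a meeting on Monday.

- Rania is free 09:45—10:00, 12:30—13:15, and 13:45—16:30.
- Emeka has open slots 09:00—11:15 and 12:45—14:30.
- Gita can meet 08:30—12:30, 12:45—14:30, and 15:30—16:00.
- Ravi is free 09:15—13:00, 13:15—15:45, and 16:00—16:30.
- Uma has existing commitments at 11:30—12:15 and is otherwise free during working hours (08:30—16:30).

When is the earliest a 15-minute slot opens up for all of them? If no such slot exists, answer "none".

Uma free within 08:30–16:30: 08:30–11:30, 12:15–16:30.
Rania ∩ Emeka: 09:45–10:00, 12:45–13:15, 13:45–14:30.
Rania ∩ Emeka ∩ Gita: 09:45–10:00, 12:45–13:15, 13:45–14:30.
Rania ∩ Emeka ∩ Gita ∩ Ravi: 09:45–10:00, 12:45–13:00, 13:45–14:30.
Rania ∩ Emeka ∩ Gita ∩ Ravi ∩ Uma: 09:45–10:00, 12:45–13:00, 13:45–14:30.
Windows ≥ 15 min: 09:45–10:00, 12:45–13:00, 13:45–14:30.
Earliest such window starts at 09:45.

09:45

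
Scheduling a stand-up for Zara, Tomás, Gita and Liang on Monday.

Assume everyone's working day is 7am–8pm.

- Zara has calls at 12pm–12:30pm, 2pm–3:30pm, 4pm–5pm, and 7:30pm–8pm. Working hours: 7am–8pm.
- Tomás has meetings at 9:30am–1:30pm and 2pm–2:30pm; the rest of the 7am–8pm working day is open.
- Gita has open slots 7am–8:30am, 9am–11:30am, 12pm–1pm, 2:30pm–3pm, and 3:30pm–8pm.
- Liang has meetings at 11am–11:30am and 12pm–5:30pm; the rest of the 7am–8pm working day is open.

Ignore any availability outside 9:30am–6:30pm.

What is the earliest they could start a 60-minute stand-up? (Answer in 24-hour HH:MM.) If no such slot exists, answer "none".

17:30

Zara free within 07:00–20:00: 07:00–12:00, 12:30–14:00, 15:30–16:00, 17:00–19:30.
Tomás free within 07:00–20:00: 07:00–09:30, 13:30–14:00, 14:30–20:00.
Liang free within 07:00–20:00: 07:00–11:00, 11:30–12:00, 17:30–20:00.
Zara ∩ Tomás: 07:00–09:30, 13:30–14:00, 15:30–16:00, 17:00–19:30.
Zara ∩ Tomás ∩ Gita: 07:00–08:30, 09:00–09:30, 15:30–16:00, 17:00–19:30.
Zara ∩ Tomás ∩ Gita ∩ Liang: 07:00–08:30, 09:00–09:30, 17:30–19:30.
Restricted to 09:30–18:30: 17:30–18:30.
Windows ≥ 60 min: 17:30–18:30.
Earliest such window starts at 17:30.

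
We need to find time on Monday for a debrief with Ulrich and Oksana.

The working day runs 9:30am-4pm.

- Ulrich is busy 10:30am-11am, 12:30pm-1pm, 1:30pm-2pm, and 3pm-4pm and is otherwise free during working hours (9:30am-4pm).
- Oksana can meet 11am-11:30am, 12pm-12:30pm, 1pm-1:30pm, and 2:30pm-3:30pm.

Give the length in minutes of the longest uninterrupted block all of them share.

30 minutes

Ulrich free within 09:30–16:00: 09:30–10:30, 11:00–12:30, 13:00–13:30, 14:00–15:00.
Ulrich ∩ Oksana: 11:00–11:30, 12:00–12:30, 13:00–13:30, 14:30–15:00.
Common window lengths: 30, 30, 30, 30 min; longest is 30.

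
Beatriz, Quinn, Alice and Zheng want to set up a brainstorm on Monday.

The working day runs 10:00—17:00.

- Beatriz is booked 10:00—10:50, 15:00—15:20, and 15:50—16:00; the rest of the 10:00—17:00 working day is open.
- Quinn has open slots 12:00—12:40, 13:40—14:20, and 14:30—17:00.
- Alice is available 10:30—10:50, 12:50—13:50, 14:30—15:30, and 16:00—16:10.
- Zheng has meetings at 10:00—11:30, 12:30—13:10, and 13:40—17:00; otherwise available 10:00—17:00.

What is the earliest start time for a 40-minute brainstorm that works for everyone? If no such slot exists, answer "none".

Beatriz free within 10:00–17:00: 10:50–15:00, 15:20–15:50, 16:00–17:00.
Zheng free within 10:00–17:00: 11:30–12:30, 13:10–13:40.
Beatriz ∩ Quinn: 12:00–12:40, 13:40–14:20, 14:30–15:00, 15:20–15:50, 16:00–17:00.
Beatriz ∩ Quinn ∩ Alice: 13:40–13:50, 14:30–15:00, 15:20–15:30, 16:00–16:10.
Beatriz ∩ Quinn ∩ Alice ∩ Zheng: (none).
Windows ≥ 40 min: (none).

none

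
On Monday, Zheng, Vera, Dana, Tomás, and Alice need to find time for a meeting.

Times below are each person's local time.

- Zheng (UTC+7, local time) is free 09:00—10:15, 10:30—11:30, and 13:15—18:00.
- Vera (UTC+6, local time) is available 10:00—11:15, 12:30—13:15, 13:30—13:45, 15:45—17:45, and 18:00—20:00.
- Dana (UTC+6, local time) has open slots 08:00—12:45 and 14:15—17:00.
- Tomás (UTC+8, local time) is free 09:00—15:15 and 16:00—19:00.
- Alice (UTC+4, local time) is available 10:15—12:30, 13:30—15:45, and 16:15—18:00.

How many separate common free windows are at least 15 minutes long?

2

Zheng → UTC: 02:00–03:15, 03:30–04:30, 06:15–11:00.
Vera → UTC: 04:00–05:15, 06:30–07:15, 07:30–07:45, 09:45–11:45, 12:00–14:00.
Dana → UTC: 02:00–06:45, 08:15–11:00.
Tomás → UTC: 01:00–07:15, 08:00–11:00.
Alice → UTC: 06:15–08:30, 09:30–11:45, 12:15–14:00.
Zheng ∩ Vera: 04:00–04:30, 06:30–07:15, 07:30–07:45, 09:45–11:00.
Zheng ∩ Vera ∩ Dana: 04:00–04:30, 06:30–06:45, 09:45–11:00.
Zheng ∩ Vera ∩ Dana ∩ Tomás: 04:00–04:30, 06:30–06:45, 09:45–11:00.
Zheng ∩ Vera ∩ Dana ∩ Tomás ∩ Alice: 06:30–06:45, 09:45–11:00.
Windows ≥ 15 min: 06:30–06:45, 09:45–11:00.
That's 2 windows.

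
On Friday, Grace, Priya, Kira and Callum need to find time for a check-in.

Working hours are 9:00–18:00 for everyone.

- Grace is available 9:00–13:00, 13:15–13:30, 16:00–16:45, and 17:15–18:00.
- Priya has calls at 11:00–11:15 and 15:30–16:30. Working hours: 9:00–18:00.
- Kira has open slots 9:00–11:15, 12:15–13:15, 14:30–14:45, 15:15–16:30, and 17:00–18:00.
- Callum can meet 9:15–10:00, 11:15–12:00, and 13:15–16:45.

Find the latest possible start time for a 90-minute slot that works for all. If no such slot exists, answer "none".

none

Priya free within 09:00–18:00: 09:00–11:00, 11:15–15:30, 16:30–18:00.
Grace ∩ Priya: 09:00–11:00, 11:15–13:00, 13:15–13:30, 16:30–16:45, 17:15–18:00.
Grace ∩ Priya ∩ Kira: 09:00–11:00, 12:15–13:00, 17:15–18:00.
Grace ∩ Priya ∩ Kira ∩ Callum: 09:15–10:00.
Windows ≥ 90 min: (none).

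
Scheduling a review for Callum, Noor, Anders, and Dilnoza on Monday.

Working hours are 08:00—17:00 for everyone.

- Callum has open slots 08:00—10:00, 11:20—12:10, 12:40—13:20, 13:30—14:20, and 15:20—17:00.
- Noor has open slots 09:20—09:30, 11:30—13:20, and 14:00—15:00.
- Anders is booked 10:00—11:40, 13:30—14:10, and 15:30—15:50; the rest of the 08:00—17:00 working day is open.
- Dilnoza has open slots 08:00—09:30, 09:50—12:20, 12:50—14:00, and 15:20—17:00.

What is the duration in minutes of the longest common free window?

30 minutes

Anders free within 08:00–17:00: 08:00–10:00, 11:40–13:30, 14:10–15:30, 15:50–17:00.
Callum ∩ Noor: 09:20–09:30, 11:30–12:10, 12:40–13:20, 14:00–14:20.
Callum ∩ Noor ∩ Anders: 09:20–09:30, 11:40–12:10, 12:40–13:20, 14:10–14:20.
Callum ∩ Noor ∩ Anders ∩ Dilnoza: 09:20–09:30, 11:40–12:10, 12:50–13:20.
Common window lengths: 10, 30, 30 min; longest is 30.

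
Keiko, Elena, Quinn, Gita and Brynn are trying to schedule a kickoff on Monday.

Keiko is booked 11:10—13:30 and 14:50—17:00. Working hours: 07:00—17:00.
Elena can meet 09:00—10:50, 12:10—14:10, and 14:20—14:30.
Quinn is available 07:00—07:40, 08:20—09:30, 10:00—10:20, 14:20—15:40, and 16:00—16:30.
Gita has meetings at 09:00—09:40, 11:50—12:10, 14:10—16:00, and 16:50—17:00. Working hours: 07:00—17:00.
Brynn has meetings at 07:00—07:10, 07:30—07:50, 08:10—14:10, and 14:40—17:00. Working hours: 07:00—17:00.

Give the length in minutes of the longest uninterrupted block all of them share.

0 minutes

Keiko free within 07:00–17:00: 07:00–11:10, 13:30–14:50.
Gita free within 07:00–17:00: 07:00–09:00, 09:40–11:50, 12:10–14:10, 16:00–16:50.
Brynn free within 07:00–17:00: 07:10–07:30, 07:50–08:10, 14:10–14:40.
Keiko ∩ Elena: 09:00–10:50, 13:30–14:10, 14:20–14:30.
Keiko ∩ Elena ∩ Quinn: 09:00–09:30, 10:00–10:20, 14:20–14:30.
Keiko ∩ Elena ∩ Quinn ∩ Gita: 10:00–10:20.
Keiko ∩ Elena ∩ Quinn ∩ Gita ∩ Brynn: (none).
No common window.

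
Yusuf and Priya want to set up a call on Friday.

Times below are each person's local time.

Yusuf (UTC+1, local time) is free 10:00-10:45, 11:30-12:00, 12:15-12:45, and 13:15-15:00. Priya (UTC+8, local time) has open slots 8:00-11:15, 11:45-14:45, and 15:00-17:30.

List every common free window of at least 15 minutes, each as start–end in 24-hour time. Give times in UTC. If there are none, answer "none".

09:00–09:30

Yusuf → UTC: 09:00–09:45, 10:30–11:00, 11:15–11:45, 12:15–14:00.
Priya → UTC: 00:00–03:15, 03:45–06:45, 07:00–09:30.
Yusuf ∩ Priya: 09:00–09:30.
Windows ≥ 15 min: 09:00–09:30.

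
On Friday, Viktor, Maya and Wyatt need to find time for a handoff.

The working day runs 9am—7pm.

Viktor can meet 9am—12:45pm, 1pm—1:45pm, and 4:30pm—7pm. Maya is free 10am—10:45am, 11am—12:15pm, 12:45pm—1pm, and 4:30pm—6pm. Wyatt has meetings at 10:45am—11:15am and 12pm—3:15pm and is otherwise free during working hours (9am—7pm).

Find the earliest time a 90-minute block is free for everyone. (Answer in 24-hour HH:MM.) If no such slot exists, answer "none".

Wyatt free within 09:00–19:00: 09:00–10:45, 11:15–12:00, 15:15–19:00.
Viktor ∩ Maya: 10:00–10:45, 11:00–12:15, 16:30–18:00.
Viktor ∩ Maya ∩ Wyatt: 10:00–10:45, 11:15–12:00, 16:30–18:00.
Windows ≥ 90 min: 16:30–18:00.
Earliest such window starts at 16:30.

16:30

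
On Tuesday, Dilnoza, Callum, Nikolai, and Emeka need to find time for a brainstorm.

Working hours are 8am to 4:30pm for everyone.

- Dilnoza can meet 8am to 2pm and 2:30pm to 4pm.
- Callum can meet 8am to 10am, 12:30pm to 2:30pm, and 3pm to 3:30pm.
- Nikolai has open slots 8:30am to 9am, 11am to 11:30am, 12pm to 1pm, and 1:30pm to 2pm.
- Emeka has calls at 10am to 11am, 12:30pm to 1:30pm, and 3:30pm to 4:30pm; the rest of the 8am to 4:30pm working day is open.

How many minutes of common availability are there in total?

Emeka free within 08:00–16:30: 08:00–10:00, 11:00–12:30, 13:30–15:30.
Dilnoza ∩ Callum: 08:00–10:00, 12:30–14:00, 15:00–15:30.
Dilnoza ∩ Callum ∩ Nikolai: 08:30–09:00, 12:30–13:00, 13:30–14:00.
Dilnoza ∩ Callum ∩ Nikolai ∩ Emeka: 08:30–09:00, 13:30–14:00.
Total common minutes: 30 + 30 = 60.

60 minutes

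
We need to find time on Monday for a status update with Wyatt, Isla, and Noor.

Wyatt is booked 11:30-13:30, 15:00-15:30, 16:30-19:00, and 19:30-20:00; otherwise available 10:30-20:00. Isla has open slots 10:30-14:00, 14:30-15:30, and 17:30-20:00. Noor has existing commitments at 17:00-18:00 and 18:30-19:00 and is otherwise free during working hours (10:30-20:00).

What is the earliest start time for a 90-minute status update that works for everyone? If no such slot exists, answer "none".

Wyatt free within 10:30–20:00: 10:30–11:30, 13:30–15:00, 15:30–16:30, 19:00–19:30.
Noor free within 10:30–20:00: 10:30–17:00, 18:00–18:30, 19:00–20:00.
Wyatt ∩ Isla: 10:30–11:30, 13:30–14:00, 14:30–15:00, 19:00–19:30.
Wyatt ∩ Isla ∩ Noor: 10:30–11:30, 13:30–14:00, 14:30–15:00, 19:00–19:30.
Windows ≥ 90 min: (none).

none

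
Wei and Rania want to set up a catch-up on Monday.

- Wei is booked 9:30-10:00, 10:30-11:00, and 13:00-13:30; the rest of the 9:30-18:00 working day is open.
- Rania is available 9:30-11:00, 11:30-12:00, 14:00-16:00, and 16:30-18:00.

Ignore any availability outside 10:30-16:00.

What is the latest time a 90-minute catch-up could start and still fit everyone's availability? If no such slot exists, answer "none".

Wei free within 09:30–18:00: 10:00–10:30, 11:00–13:00, 13:30–18:00.
Wei ∩ Rania: 10:00–10:30, 11:30–12:00, 14:00–16:00, 16:30–18:00.
Restricted to 10:30–16:00: 11:30–12:00, 14:00–16:00.
Windows ≥ 90 min: 14:00–16:00.
Latest start in the last window 14:00–16:00 is 16:00 − 90 min = 14:30.

14:30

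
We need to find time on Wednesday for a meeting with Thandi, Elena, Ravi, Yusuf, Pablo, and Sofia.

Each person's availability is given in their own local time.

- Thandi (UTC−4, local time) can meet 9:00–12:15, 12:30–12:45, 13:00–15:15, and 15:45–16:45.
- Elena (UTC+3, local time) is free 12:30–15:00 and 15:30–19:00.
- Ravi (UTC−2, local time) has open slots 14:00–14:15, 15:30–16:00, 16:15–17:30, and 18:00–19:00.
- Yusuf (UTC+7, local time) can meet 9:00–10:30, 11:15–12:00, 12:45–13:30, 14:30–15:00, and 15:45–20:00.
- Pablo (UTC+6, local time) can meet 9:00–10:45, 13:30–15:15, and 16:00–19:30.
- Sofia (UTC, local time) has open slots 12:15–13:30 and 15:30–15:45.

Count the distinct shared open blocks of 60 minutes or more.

0

Thandi → UTC: 13:00–16:15, 16:30–16:45, 17:00–19:15, 19:45–20:45.
Elena → UTC: 09:30–12:00, 12:30–16:00.
Ravi → UTC: 16:00–16:15, 17:30–18:00, 18:15–19:30, 20:00–21:00.
Yusuf → UTC: 02:00–03:30, 04:15–05:00, 05:45–06:30, 07:30–08:00, 08:45–13:00.
Pablo → UTC: 03:00–04:45, 07:30–09:15, 10:00–13:30.
Sofia → UTC: 12:15–13:30, 15:30–15:45.
Thandi ∩ Elena: 13:00–16:00.
Thandi ∩ Elena ∩ Ravi: (none).
Thandi ∩ Elena ∩ Ravi ∩ Yusuf: (none).
Thandi ∩ Elena ∩ Ravi ∩ Yusuf ∩ Pablo: (none).
Thandi ∩ Elena ∩ Ravi ∩ Yusuf ∩ Pablo ∩ Sofia: (none).
Windows ≥ 60 min: (none).
That's 0 windows.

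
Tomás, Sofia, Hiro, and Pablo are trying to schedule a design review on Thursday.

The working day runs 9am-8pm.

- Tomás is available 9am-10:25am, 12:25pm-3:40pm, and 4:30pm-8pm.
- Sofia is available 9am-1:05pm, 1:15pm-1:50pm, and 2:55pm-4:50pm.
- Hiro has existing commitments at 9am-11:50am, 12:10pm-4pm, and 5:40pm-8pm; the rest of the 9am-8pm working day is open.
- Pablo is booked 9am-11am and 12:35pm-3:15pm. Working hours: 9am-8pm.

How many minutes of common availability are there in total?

20 minutes

Hiro free within 09:00–20:00: 11:50–12:10, 16:00–17:40.
Pablo free within 09:00–20:00: 11:00–12:35, 15:15–20:00.
Tomás ∩ Sofia: 09:00–10:25, 12:25–13:05, 13:15–13:50, 14:55–15:40, 16:30–16:50.
Tomás ∩ Sofia ∩ Hiro: 16:30–16:50.
Tomás ∩ Sofia ∩ Hiro ∩ Pablo: 16:30–16:50.
Total common minutes: 20.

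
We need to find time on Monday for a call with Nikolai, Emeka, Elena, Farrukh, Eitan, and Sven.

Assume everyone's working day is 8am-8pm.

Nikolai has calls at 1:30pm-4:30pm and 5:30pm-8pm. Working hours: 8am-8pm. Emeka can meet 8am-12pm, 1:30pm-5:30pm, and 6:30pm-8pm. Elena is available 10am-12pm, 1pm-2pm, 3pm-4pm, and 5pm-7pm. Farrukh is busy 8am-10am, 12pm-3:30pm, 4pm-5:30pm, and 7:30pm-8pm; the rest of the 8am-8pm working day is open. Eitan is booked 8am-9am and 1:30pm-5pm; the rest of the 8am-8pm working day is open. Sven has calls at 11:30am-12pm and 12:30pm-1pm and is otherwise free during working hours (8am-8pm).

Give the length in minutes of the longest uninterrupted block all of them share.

Nikolai free within 08:00–20:00: 08:00–13:30, 16:30–17:30.
Farrukh free within 08:00–20:00: 10:00–12:00, 15:30–16:00, 17:30–19:30.
Eitan free within 08:00–20:00: 09:00–13:30, 17:00–20:00.
Sven free within 08:00–20:00: 08:00–11:30, 12:00–12:30, 13:00–20:00.
Nikolai ∩ Emeka: 08:00–12:00, 16:30–17:30.
Nikolai ∩ Emeka ∩ Elena: 10:00–12:00, 17:00–17:30.
Nikolai ∩ Emeka ∩ Elena ∩ Farrukh: 10:00–12:00.
Nikolai ∩ Emeka ∩ Elena ∩ Farrukh ∩ Eitan: 10:00–12:00.
Nikolai ∩ Emeka ∩ Elena ∩ Farrukh ∩ Eitan ∩ Sven: 10:00–11:30.
Single common window of 90 minutes.

90 minutes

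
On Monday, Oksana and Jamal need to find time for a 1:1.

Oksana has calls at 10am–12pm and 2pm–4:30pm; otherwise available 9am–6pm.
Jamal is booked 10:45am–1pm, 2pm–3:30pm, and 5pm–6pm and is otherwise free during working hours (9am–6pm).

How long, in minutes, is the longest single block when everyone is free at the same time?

Oksana free within 09:00–18:00: 09:00–10:00, 12:00–14:00, 16:30–18:00.
Jamal free within 09:00–18:00: 09:00–10:45, 13:00–14:00, 15:30–17:00.
Oksana ∩ Jamal: 09:00–10:00, 13:00–14:00, 16:30–17:00.
Common window lengths: 60, 60, 30 min; longest is 60.

60 minutes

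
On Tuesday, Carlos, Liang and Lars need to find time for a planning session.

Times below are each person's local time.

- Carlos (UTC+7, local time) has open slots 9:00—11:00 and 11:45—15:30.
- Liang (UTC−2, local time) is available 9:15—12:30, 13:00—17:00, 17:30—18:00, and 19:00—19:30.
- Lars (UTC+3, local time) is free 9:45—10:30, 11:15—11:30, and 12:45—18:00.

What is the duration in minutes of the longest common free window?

Carlos → UTC: 02:00–04:00, 04:45–08:30.
Liang → UTC: 11:15–14:30, 15:00–19:00, 19:30–20:00, 21:00–21:30.
Lars → UTC: 06:45–07:30, 08:15–08:30, 09:45–15:00.
Carlos ∩ Liang: (none).
Carlos ∩ Liang ∩ Lars: (none).
No common window.

0 minutes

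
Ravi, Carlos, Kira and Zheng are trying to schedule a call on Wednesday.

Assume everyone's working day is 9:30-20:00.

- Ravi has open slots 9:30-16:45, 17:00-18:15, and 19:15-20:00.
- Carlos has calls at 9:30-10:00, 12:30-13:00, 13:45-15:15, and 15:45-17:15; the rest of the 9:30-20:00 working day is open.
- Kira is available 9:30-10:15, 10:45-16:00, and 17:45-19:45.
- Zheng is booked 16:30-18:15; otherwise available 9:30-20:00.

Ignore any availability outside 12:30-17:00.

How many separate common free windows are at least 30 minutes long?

2

Carlos free within 09:30–20:00: 10:00–12:30, 13:00–13:45, 15:15–15:45, 17:15–20:00.
Zheng free within 09:30–20:00: 09:30–16:30, 18:15–20:00.
Ravi ∩ Carlos: 10:00–12:30, 13:00–13:45, 15:15–15:45, 17:15–18:15, 19:15–20:00.
Ravi ∩ Carlos ∩ Kira: 10:00–10:15, 10:45–12:30, 13:00–13:45, 15:15–15:45, 17:45–18:15, 19:15–19:45.
Ravi ∩ Carlos ∩ Kira ∩ Zheng: 10:00–10:15, 10:45–12:30, 13:00–13:45, 15:15–15:45, 19:15–19:45.
Restricted to 12:30–17:00: 13:00–13:45, 15:15–15:45.
Windows ≥ 30 min: 13:00–13:45, 15:15–15:45.
That's 2 windows.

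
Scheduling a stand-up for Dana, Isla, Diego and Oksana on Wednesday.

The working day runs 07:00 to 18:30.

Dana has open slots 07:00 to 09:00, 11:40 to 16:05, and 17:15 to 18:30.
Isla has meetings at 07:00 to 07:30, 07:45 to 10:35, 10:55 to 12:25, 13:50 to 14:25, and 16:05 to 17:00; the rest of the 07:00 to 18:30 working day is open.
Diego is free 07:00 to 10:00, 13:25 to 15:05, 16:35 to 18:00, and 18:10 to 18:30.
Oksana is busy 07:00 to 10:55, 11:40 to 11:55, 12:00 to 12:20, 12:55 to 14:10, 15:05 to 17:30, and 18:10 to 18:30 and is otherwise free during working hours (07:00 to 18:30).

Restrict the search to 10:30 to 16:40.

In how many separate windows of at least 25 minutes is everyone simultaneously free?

Isla free within 07:00–18:30: 07:30–07:45, 10:35–10:55, 12:25–13:50, 14:25–16:05, 17:00–18:30.
Oksana free within 07:00–18:30: 10:55–11:40, 11:55–12:00, 12:20–12:55, 14:10–15:05, 17:30–18:10.
Dana ∩ Isla: 07:30–07:45, 12:25–13:50, 14:25–16:05, 17:15–18:30.
Dana ∩ Isla ∩ Diego: 07:30–07:45, 13:25–13:50, 14:25–15:05, 17:15–18:00, 18:10–18:30.
Dana ∩ Isla ∩ Diego ∩ Oksana: 14:25–15:05, 17:30–18:00.
Restricted to 10:30–16:40: 14:25–15:05.
Windows ≥ 25 min: 14:25–15:05.
That's 1 window.

1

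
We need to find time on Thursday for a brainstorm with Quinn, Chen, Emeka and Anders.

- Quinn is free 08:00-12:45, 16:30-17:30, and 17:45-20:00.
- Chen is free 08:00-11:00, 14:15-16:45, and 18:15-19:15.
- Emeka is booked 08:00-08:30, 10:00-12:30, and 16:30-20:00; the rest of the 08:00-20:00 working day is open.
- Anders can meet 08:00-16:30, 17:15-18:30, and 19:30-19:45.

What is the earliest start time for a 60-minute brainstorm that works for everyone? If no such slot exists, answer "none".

08:30

Emeka free within 08:00–20:00: 08:30–10:00, 12:30–16:30.
Quinn ∩ Chen: 08:00–11:00, 16:30–16:45, 18:15–19:15.
Quinn ∩ Chen ∩ Emeka: 08:30–10:00.
Quinn ∩ Chen ∩ Emeka ∩ Anders: 08:30–10:00.
Windows ≥ 60 min: 08:30–10:00.
Earliest such window starts at 08:30.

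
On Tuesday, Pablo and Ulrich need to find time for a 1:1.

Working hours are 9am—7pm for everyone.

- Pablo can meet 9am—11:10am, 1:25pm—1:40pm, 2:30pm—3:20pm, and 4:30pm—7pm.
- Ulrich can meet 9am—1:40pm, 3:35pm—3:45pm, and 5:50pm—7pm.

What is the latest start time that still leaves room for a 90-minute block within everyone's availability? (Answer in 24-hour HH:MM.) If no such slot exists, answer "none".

Pablo ∩ Ulrich: 09:00–11:10, 13:25–13:40, 17:50–19:00.
Windows ≥ 90 min: 09:00–11:10.
Latest start in the last window 09:00–11:10 is 11:10 − 90 min = 09:40.

09:40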